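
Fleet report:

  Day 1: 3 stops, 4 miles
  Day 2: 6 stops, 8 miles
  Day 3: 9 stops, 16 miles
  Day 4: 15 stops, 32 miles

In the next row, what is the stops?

Stops: each term is the sum of the two before it, so 3, 6, 9, 15 → 24.

24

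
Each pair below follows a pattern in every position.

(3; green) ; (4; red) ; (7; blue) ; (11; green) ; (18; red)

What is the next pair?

(29; blue)

First value: each term is the sum of the two before it, so 3, 4, 7, 11, 18 → 29.
Colour: green, red, blue, green, red → blue (repeats green → red → blue).
Putting it together: (29; blue).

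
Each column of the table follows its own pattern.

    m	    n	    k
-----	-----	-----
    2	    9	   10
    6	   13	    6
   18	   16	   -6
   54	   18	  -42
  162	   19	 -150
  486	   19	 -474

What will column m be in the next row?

1458

Column m: ×3 each step, so 2, 6, 18, 54, 162, 486 → 1458.
Column n: differences are 4, 3, 2, … (decreasing by 1 each time); 9, 13, 16, 18, 19, 19 → 18.
Column k: 10, 6, -6, -42, -150, -474 → -1446 (together with the column m always sums to 12).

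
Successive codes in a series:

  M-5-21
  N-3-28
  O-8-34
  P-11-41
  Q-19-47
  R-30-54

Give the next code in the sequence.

Letter — letters move forward 1 place in the alphabet: M, N, O, P, Q, R → S.
For the second component, each term is the sum of the two before it: 5, 3, 8, 11, 19, 30 → 49.
Third component: alternating steps +7, +6, +7, +6, …; 21, 28, 34, 41, 47, 54 → 60.
Putting it together: S-49-60.

S-49-60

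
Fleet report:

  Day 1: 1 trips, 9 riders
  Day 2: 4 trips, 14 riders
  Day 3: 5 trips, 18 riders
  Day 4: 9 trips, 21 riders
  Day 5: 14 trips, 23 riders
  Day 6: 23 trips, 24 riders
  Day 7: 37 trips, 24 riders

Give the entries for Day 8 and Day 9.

60 trips, 23 riders; 97 trips, 21 riders

For the trips, each term is the sum of the two before it: 1, 4, 5, 9, 14, 23, 37 → 60 → 97.
Riders: 9, 14, 18, 21, 23, 24, 24 → 23 → 21 (differences are 5, 4, 3, … (decreasing by 1 each time)).
Putting the parts together: 60 trips, 23 riders and then 97 trips, 21 riders.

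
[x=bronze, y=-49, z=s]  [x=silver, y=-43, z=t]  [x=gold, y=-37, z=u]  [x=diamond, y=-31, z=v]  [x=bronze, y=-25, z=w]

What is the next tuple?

[x=silver, y=-19, z=x]

X — repeats bronze → silver → gold → diamond: bronze, silver, gold, diamond, bronze → silver.
For the y, +6 each step: -49, -43, -37, -31, -25 → -19.
Z: s, t, u, v, w → x (letters move forward 1 place in the alphabet).
So the next tuple is [x=silver, y=-19, z=x].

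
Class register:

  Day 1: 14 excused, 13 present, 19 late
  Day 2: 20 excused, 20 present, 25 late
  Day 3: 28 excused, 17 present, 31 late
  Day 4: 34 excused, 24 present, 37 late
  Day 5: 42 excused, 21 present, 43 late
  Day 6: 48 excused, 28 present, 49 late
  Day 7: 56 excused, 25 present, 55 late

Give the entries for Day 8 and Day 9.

Excused goes 14, 20, 28, 34, 42, 48, 56 → 62 → 70 (alternating steps +6, +8, +6, +8, …).
Present: alternating steps +7, −3, +7, −3, …; 13, 20, 17, 24, 21, 28, 25 → 32 → 29.
Late: 19, 25, 31, 37, 43, 49, 55 → 61 → 67 (+6 each step).
So the next two rows are 62 excused, 32 present, 61 late and 70 excused, 29 present, 67 late.

62 excused, 32 present, 61 late; 70 excused, 29 present, 67 late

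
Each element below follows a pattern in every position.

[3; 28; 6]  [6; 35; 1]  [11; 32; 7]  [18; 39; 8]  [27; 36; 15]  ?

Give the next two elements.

First entry goes 3, 6, 11, 18, 27 → 38 → 51 (differences are 3, 5, 7, … (increasing by 2 each time)).
Second entry: 28, 35, 32, 39, 36 → 43 → 40 (alternating steps +7, −3, +7, −3, …).
Third entry: 6, 1, 7, 8, 15 → 23 → 38 (each term is the sum of the two before it).
Putting the parts together: [38; 43; 23] and then [51; 40; 38].

[38; 43; 23], [51; 40; 38]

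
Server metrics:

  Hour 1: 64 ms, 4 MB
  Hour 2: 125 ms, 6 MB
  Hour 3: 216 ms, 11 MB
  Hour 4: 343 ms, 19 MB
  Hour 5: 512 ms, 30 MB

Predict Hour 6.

729 ms, 44 MB

Ms — perfect cubes: 4³, 5³, 6³, …: 64, 125, 216, 343, 512 → 729.
MB: differences are 2, 5, 8, … (increasing by 3 each time), so 4, 6, 11, 19, 30 → 44.
Putting it together: 729 ms, 44 MB.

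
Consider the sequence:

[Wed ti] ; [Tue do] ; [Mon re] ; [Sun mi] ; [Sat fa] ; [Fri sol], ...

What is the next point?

Day goes Wed, Tue, Mon, Sun, Sat, Fri → Thu (runs backward through the weekdays Mon→Sun).
For the note, runs through the solfège scale do→ti: ti, do, re, mi, fa, sol → la.
Putting it together: [Thu la].

[Thu la]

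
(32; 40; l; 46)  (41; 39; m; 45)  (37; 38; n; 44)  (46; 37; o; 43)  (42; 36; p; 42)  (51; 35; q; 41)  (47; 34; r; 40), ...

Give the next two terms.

(56; 33; s; 39), (52; 32; t; 38)

First entry: alternating steps +9, −4, +9, −4, …, so 32, 41, 37, 46, 42, 51, 47 → 56 → 52.
Second entry goes 40, 39, 38, 37, 36, 35, 34 → 33 → 32 (−1 each step).
Letter: l, m, n, o, p, q, r → s → t (letters move forward 1 place in the alphabet).
Fourth entry — always 6 more than the second entry: 46, 45, 44, 43, 42, 41, 40 → 39 → 38.
So the next two terms are (56; 33; s; 39) and (52; 32; t; 38).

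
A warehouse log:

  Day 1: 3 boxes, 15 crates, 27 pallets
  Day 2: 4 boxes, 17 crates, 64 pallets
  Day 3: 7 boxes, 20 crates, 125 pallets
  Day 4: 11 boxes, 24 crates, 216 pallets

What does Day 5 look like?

Boxes: 3, 4, 7, 11 → 18 (each term is the sum of the two before it).
Crates: 15, 17, 20, 24 → 29 (differences are 2, 3, 4, … (increasing by 1 each time)).
Pallets: perfect cubes: 3³, 4³, 5³, …; 27, 64, 125, 216 → 343.
Combining the parts gives 18 boxes, 29 crates, 343 pallets.

18 boxes, 29 crates, 343 pallets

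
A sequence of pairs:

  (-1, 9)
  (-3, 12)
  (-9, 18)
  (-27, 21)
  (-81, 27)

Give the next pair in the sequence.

First slot — ×3 each step: -1, -3, -9, -27, -81 → -243.
Second slot: alternating steps +3, +6, +3, +6, …, so 9, 12, 18, 21, 27 → 30.
Putting it together: (-243, 30).

(-243, 30)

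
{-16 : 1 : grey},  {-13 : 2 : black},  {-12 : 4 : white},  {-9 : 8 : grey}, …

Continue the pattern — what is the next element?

First entry — alternating steps +3, +1, +3, +1, …: -16, -13, -12, -9 → -8.
Second entry: ×2 each step, so 1, 2, 4, 8 → 16.
Shade: grey, black, white, grey → black (repeats grey → black → white).
Combining the parts gives {-8 : 16 : black}.

{-8 : 16 : black}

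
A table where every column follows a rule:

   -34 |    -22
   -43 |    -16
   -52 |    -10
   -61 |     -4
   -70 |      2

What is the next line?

First component: -34, -43, -52, -61, -70 → -79 (−9 each step).
For the second component, +6 each step: -22, -16, -10, -4, 2 → 8.
So the next line is -79  8.

-79  8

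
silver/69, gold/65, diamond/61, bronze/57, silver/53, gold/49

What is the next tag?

Rank goes silver, gold, diamond, bronze, silver, gold → diamond (repeats silver → gold → diamond → bronze).
Second component goes 69, 65, 61, 57, 53, 49 → 45 (−4 each step).
So the next tag is diamond/45.

diamond/45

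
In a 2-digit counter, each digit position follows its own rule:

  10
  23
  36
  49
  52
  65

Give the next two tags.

First digit — +1 each step, mod 10: 1, 2, 3, 4, 5, 6 → 7 → 8.
Second digit — +3 each step, mod 10: 0, 3, 6, 9, 2, 5 → 8 → 1.
So the next two tags are 78 and 81.

78 then 81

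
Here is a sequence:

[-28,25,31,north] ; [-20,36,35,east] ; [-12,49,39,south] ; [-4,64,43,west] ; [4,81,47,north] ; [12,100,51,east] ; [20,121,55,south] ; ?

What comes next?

First slot — +8 each step: -28, -20, -12, -4, 4, 12, 20 → 28.
Second slot: perfect squares: 5², 6², 7², …; 25, 36, 49, 64, 81, 100, 121 → 144.
Third slot — +4 each step: 31, 35, 39, 43, 47, 51, 55 → 59.
Direction: repeats north → east → south → west; north, east, south, west, north, east, south → west.
So the next 4-tuple is [28,144,59,west].

[28,144,59,west]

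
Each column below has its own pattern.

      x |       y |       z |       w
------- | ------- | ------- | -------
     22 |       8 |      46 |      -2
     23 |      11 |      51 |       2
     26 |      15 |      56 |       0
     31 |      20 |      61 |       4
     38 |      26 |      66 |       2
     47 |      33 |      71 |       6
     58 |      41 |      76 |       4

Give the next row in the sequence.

71  50  81  8

Column x: 22, 23, 26, 31, 38, 47, 58 → 71 (differences are 1, 3, 5, … (increasing by 2 each time)).
For the column y, differences are 3, 4, 5, … (increasing by 1 each time): 8, 11, 15, 20, 26, 33, 41 → 50.
Column z goes 46, 51, 56, 61, 66, 71, 76 → 81 (+5 each step).
Column w: alternating steps +4, −2, +4, −2, …; -2, 2, 0, 4, 2, 6, 4 → 8.
Combining the parts gives 71  50  81  8.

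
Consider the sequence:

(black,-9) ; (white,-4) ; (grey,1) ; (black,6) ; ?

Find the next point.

(white,11)

Shade — repeats black → white → grey: black, white, grey, black → white.
Second component goes -9, -4, 1, 6 → 11 (+5 each step).
So the next point is (white,11).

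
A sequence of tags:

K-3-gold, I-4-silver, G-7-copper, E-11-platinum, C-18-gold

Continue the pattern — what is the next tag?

Letter: letters move back 2 places in the alphabet, so K, I, G, E, C → A.
Second component goes 3, 4, 7, 11, 18 → 29 (each term is the sum of the two before it).
Metal: repeats gold → silver → copper → platinum, so gold, silver, copper, platinum, gold → silver.
Combining the parts gives A-29-silver.

A-29-silver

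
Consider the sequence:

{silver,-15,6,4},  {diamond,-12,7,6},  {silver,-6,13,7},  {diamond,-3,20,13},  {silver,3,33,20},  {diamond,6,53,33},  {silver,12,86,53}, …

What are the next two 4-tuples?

Rank — alternates silver ↔ diamond: silver, diamond, silver, diamond, silver, diamond, silver → diamond → silver.
Second component: alternating steps +3, +6, +3, +6, …, so -15, -12, -6, -3, 3, 6, 12 → 15 → 21.
Third component: 6, 7, 13, 20, 33, 53, 86 → 139 → 225 (each term is the sum of the two before it).
Fourth component: 4, 6, 7, 13, 20, 33, 53 → 86 → 139 (always the previous value of the third component).
So the next two 4-tuples are {diamond,15,139,86} and {silver,21,225,139}.

{diamond,15,139,86}, {silver,21,225,139}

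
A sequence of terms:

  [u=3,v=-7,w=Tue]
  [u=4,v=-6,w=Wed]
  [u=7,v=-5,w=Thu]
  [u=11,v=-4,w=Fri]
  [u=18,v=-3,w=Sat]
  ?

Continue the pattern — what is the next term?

U goes 3, 4, 7, 11, 18 → 29 (each term is the sum of the two before it).
For the v, +1 each step: -7, -6, -5, -4, -3 → -2.
W: runs through the weekdays Mon→Sun, so Tue, Wed, Thu, Fri, Sat → Sun.
Putting it together: [u=29,v=-2,w=Sun].

[u=29,v=-2,w=Sun]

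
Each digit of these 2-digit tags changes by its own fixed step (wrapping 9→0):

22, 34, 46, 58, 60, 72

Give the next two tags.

First digit: +1 each step, mod 10, so 2, 3, 4, 5, 6, 7 → 8 → 9.
Second digit — +2 each step, mod 10: 2, 4, 6, 8, 0, 2 → 4 → 6.
Putting the parts together: 84 and then 96.

84, 96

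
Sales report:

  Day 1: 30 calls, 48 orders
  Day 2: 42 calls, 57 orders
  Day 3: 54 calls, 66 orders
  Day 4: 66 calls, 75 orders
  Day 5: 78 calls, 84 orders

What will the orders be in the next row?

93

Orders: +9 each step; 48, 57, 66, 75, 84 → 93.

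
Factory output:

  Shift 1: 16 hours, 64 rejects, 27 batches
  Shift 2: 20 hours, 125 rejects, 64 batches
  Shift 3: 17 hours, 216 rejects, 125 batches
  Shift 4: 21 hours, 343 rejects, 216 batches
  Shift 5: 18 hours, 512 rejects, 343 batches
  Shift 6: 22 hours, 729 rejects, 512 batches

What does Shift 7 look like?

Hours goes 16, 20, 17, 21, 18, 22 → 19 (alternating steps +4, −3, +4, −3, …).
Rejects goes 64, 125, 216, 343, 512, 729 → 1000 (perfect cubes: 4³, 5³, 6³, …).
Batches: perfect cubes: 3³, 4³, 5³, …, so 27, 64, 125, 216, 343, 512 → 729.
So the next line is 19 hours, 1000 rejects, 729 batches.

19 hours, 1000 rejects, 729 batches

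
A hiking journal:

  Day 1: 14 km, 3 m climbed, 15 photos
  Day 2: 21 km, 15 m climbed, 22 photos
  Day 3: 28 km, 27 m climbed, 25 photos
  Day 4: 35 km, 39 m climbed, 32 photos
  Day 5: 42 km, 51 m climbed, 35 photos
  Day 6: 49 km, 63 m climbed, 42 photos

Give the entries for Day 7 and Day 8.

56 km, 75 m climbed, 45 photos; 63 km, 87 m climbed, 52 photos

For the km, +7 each step: 14, 21, 28, 35, 42, 49 → 56 → 63.
M climbed goes 3, 15, 27, 39, 51, 63 → 75 → 87 (+12 each step).
Photos: alternating steps +7, +3, +7, +3, …; 15, 22, 25, 32, 35, 42 → 45 → 52.
So the next two rows are 56 km, 75 m climbed, 45 photos and 63 km, 87 m climbed, 52 photos.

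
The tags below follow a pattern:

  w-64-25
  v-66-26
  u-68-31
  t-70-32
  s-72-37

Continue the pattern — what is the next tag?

r-74-38

Letter goes w, v, u, t, s → r (letters move back 1 place in the alphabet).
For the second component, +2 each step: 64, 66, 68, 70, 72 → 74.
Third component: alternating steps +1, +5, +1, +5, …; 25, 26, 31, 32, 37 → 38.
So the next tag is r-74-38.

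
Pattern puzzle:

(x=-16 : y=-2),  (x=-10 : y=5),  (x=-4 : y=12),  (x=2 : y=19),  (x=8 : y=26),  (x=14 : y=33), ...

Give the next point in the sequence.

(x=20 : y=40)

X: +6 each step; -16, -10, -4, 2, 8, 14 → 20.
Y: +7 each step, so -2, 5, 12, 19, 26, 33 → 40.
Putting it together: (x=20 : y=40).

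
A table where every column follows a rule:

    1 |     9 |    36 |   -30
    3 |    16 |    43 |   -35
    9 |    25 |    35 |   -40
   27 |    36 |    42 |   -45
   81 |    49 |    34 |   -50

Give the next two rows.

243  64  41  -55; 729  81  33  -60

First component: 1, 3, 9, 27, 81 → 243 → 729 (×3 each step).
Second component: 9, 16, 25, 36, 49 → 64 → 81 (perfect squares: 3², 4², 5², …).
Third component: alternating steps +7, −8, +7, −8, …, so 36, 43, 35, 42, 34 → 41 → 33.
Fourth component goes -30, -35, -40, -45, -50 → -55 → -60 (−5 each step).
So the next two rows are 243  64  41  -55 and 729  81  33  -60.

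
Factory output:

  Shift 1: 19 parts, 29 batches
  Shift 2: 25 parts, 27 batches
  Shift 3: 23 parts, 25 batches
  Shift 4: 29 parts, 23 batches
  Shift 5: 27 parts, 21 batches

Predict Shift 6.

Parts: alternating steps +6, −2, +6, −2, …; 19, 25, 23, 29, 27 → 33.
Batches: −2 each step, so 29, 27, 25, 23, 21 → 19.
So the next line is 33 parts, 19 batches.

33 parts, 19 batches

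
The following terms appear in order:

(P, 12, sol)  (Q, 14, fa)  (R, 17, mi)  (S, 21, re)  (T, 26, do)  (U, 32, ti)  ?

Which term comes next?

(V, 39, la)

Letter goes P, Q, R, S, T, U → V (letters move forward 1 place in the alphabet).
Second coordinate — differences are 2, 3, 4, … (increasing by 1 each time): 12, 14, 17, 21, 26, 32 → 39.
Note: sol, fa, mi, re, do, ti → la (runs backward through the solfège scale do→ti).
So the next term is (V, 39, la).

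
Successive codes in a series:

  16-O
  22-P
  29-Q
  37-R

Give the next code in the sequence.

For the first component, differences are 6, 7, 8, … (increasing by 1 each time): 16, 22, 29, 37 → 46.
Letter: letters move forward 1 place in the alphabet, so O, P, Q, R → S.
Putting it together: 46-S.

46-S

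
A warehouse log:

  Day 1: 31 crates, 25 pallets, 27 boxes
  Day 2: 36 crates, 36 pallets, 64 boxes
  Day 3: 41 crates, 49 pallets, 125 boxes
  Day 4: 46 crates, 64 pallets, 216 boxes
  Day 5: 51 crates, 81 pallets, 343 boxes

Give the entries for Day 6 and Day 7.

56 crates, 100 pallets, 512 boxes; 61 crates, 121 pallets, 729 boxes

For the crates, +5 each step: 31, 36, 41, 46, 51 → 56 → 61.
Pallets: perfect squares: 5², 6², 7², …, so 25, 36, 49, 64, 81 → 100 → 121.
Boxes: perfect cubes: 3³, 4³, 5³, …, so 27, 64, 125, 216, 343 → 512 → 729.
Putting the parts together: 56 crates, 100 pallets, 512 boxes and then 61 crates, 121 pallets, 729 boxes.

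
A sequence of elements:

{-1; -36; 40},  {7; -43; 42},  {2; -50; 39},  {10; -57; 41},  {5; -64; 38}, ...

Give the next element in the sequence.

{13; -71; 40}

First value: -1, 7, 2, 10, 5 → 13 (alternating steps +8, −5, +8, −5, …).
Second value — −7 each step: -36, -43, -50, -57, -64 → -71.
Third value goes 40, 42, 39, 41, 38 → 40 (alternating steps +2, −3, +2, −3, …).
Combining the parts gives {13; -71; 40}.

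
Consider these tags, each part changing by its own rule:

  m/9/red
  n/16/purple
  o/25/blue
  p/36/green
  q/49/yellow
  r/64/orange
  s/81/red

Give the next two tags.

t/100/purple then u/121/blue

Letter: letters move forward 1 place in the alphabet, so m, n, o, p, q, r, s → t → u.
Second component — perfect squares: 3², 4², 5², …: 9, 16, 25, 36, 49, 64, 81 → 100 → 121.
Colour: repeats red → purple → blue → green → yellow → orange, so red, purple, blue, green, yellow, orange, red → purple → blue.
Putting the parts together: t/100/purple and then u/121/blue.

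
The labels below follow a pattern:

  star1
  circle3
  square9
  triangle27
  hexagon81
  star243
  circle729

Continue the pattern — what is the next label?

square2187

Shape: repeats star → circle → square → triangle → hexagon; star, circle, square, triangle, hexagon, star, circle → square.
Second component: ×3 each step, so 1, 3, 9, 27, 81, 243, 729 → 2187.
Combining the parts gives square2187.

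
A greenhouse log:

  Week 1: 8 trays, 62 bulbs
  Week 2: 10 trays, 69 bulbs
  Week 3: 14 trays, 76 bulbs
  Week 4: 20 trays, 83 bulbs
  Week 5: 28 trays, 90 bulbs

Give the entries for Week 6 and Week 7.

Trays — differences are 2, 4, 6, … (increasing by 2 each time): 8, 10, 14, 20, 28 → 38 → 50.
Bulbs goes 62, 69, 76, 83, 90 → 97 → 104 (+7 each step).
Putting the parts together: 38 trays, 97 bulbs and then 50 trays, 104 bulbs.

38 trays, 97 bulbs; 50 trays, 104 bulbs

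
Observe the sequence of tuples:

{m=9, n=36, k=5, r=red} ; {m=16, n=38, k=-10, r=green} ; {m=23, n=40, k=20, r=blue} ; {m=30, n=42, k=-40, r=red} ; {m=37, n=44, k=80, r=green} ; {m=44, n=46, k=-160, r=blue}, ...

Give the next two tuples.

M goes 9, 16, 23, 30, 37, 44 → 51 → 58 (+7 each step).
N: +2 each step, so 36, 38, 40, 42, 44, 46 → 48 → 50.
For the k, ×(-2) each step: 5, -10, 20, -40, 80, -160 → 320 → -640.
R goes red, green, blue, red, green, blue → red → green (repeats red → green → blue).
Putting the parts together: {m=51, n=48, k=320, r=red} and then {m=58, n=50, k=-640, r=green}.

{m=51, n=48, k=320, r=red}, {m=58, n=50, k=-640, r=green}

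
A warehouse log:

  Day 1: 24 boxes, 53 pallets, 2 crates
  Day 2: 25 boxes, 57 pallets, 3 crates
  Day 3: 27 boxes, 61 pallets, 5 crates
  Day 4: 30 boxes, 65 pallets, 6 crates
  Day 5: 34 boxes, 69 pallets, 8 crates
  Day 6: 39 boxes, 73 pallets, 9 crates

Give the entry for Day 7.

Boxes: differences are 1, 2, 3, … (increasing by 1 each time); 24, 25, 27, 30, 34, 39 → 45.
Pallets: 53, 57, 61, 65, 69, 73 → 77 (+4 each step).
Crates: 2, 3, 5, 6, 8, 9 → 11 (alternating steps +1, +2, +1, +2, …).
Combining the parts gives 45 boxes, 77 pallets, 11 crates.

45 boxes, 77 pallets, 11 crates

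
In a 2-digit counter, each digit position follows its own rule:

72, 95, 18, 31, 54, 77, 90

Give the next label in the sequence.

13

First digit: +2 each step, mod 10, so 7, 9, 1, 3, 5, 7, 9 → 1.
Second digit: +3 each step, mod 10; 2, 5, 8, 1, 4, 7, 0 → 3.
Combining the parts gives 13.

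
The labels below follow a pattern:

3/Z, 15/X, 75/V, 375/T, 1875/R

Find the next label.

9375/P

First component goes 3, 15, 75, 375, 1875 → 9375 (×5 each step).
Letter: letters move back 2 places in the alphabet, so Z, X, V, T, R → P.
Putting it together: 9375/P.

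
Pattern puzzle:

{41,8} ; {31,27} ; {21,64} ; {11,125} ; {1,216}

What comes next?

{-9,343}

First part: 41, 31, 21, 11, 1 → -9 (−10 each step).
Second part: 8, 27, 64, 125, 216 → 343 (perfect cubes: 2³, 3³, 4³, …).
Putting it together: {-9,343}.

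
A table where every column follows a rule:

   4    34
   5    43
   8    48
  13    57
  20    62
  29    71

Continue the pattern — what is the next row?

First component: differences are 1, 3, 5, … (increasing by 2 each time), so 4, 5, 8, 13, 20, 29 → 40.
Second component goes 34, 43, 48, 57, 62, 71 → 76 (alternating steps +9, +5, +9, +5, …).
Putting it together: 40  76.

40  76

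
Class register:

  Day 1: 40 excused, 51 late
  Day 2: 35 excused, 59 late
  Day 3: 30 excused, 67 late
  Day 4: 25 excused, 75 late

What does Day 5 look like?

20 excused, 83 late

Excused: 40, 35, 30, 25 → 20 (−5 each step).
Late: +8 each step; 51, 59, 67, 75 → 83.
Putting it together: 20 excused, 83 late.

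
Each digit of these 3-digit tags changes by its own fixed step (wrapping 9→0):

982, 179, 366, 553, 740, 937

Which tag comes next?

124

First digit: +2 each step, mod 10, so 9, 1, 3, 5, 7, 9 → 1.
Second digit: −1 each step, mod 10; 8, 7, 6, 5, 4, 3 → 2.
Third digit goes 2, 9, 6, 3, 0, 7 → 4 (−3 each step, mod 10).
So the next tag is 124.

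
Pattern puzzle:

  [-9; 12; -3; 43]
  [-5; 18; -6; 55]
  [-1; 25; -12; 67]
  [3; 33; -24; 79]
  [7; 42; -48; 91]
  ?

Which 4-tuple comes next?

First entry goes -9, -5, -1, 3, 7 → 11 (+4 each step).
Second entry: differences are 6, 7, 8, … (increasing by 1 each time); 12, 18, 25, 33, 42 → 52.
Third entry — ×2 each step: -3, -6, -12, -24, -48 → -96.
For the fourth entry, +12 each step: 43, 55, 67, 79, 91 → 103.
Putting it together: [11; 52; -96; 103].

[11; 52; -96; 103]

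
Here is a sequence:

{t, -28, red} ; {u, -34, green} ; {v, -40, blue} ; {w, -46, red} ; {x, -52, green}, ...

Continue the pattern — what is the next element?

For the letter, letters move forward 1 place in the alphabet: t, u, v, w, x → y.
For the second component, −6 each step: -28, -34, -40, -46, -52 → -58.
Colour — repeats red → green → blue: red, green, blue, red, green → blue.
Putting it together: {y, -58, blue}.

{y, -58, blue}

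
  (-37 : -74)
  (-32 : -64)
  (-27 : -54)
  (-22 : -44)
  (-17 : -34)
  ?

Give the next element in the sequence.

(-12 : -24)

First part: -37, -32, -27, -22, -17 → -12 (+5 each step).
Second part: -74, -64, -54, -44, -34 → -24 (always 2 × the first part).
So the next element is (-12 : -24).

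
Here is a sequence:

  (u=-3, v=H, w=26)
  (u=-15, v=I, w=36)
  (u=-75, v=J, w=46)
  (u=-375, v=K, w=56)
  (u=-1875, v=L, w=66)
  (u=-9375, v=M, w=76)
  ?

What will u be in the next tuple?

U: -3, -15, -75, -375, -1875, -9375 → -46875 (×5 each step).

-46875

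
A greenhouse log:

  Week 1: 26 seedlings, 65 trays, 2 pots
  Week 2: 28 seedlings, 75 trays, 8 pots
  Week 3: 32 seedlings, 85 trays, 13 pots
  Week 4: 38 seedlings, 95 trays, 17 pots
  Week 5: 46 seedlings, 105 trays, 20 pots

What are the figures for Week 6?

Seedlings: 26, 28, 32, 38, 46 → 56 (differences are 2, 4, 6, … (increasing by 2 each time)).
Trays: +10 each step, so 65, 75, 85, 95, 105 → 115.
Pots goes 2, 8, 13, 17, 20 → 22 (differences are 6, 5, 4, … (decreasing by 1 each time)).
Combining the parts gives 56 seedlings, 115 trays, 22 pots.

56 seedlings, 115 trays, 22 pots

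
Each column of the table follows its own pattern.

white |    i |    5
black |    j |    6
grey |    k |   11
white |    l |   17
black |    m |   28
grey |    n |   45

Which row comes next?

white  o  73

Shade: white, black, grey, white, black, grey → white (repeats white → black → grey).
Letter — letters move forward 1 place in the alphabet: i, j, k, l, m, n → o.
Third component: 5, 6, 11, 17, 28, 45 → 73 (each term is the sum of the two before it).
Putting it together: white  o  73.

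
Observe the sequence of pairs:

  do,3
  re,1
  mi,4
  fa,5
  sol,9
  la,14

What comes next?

ti,23

Note: do, re, mi, fa, sol, la → ti (runs through the solfège scale do→ti).
Second entry: each term is the sum of the two before it, so 3, 1, 4, 5, 9, 14 → 23.
Putting it together: ti,23.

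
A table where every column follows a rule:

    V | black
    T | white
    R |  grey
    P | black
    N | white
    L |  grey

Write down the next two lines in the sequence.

Letter: letters move back 2 places in the alphabet, so V, T, R, P, N, L → J → H.
Shade: black, white, grey, black, white, grey → black → white (repeats black → white → grey).
So the next two lines are J  black and H  white.

J  black; H  white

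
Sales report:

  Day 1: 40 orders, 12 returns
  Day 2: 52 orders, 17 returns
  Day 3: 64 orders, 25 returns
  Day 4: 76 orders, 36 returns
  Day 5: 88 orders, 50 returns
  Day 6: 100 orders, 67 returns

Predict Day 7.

112 orders, 87 returns

Orders: +12 each step; 40, 52, 64, 76, 88, 100 → 112.
Returns — differences are 5, 8, 11, … (increasing by 3 each time): 12, 17, 25, 36, 50, 67 → 87.
Putting it together: 112 orders, 87 returns.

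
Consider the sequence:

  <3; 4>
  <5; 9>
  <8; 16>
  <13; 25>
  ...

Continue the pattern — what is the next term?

First entry: each term is the sum of the two before it, so 3, 5, 8, 13 → 21.
Second entry: perfect squares: 2², 3², 4², …; 4, 9, 16, 25 → 36.
So the next term is <21; 36>.

<21; 36>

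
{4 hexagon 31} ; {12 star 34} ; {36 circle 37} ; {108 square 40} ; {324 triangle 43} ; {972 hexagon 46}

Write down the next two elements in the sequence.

{2916 star 49}, {8748 circle 52}

First entry — ×3 each step: 4, 12, 36, 108, 324, 972 → 2916 → 8748.
Shape — repeats hexagon → star → circle → square → triangle: hexagon, star, circle, square, triangle, hexagon → star → circle.
Third entry goes 31, 34, 37, 40, 43, 46 → 49 → 52 (+3 each step).
Putting the parts together: {2916 star 49} and then {8748 circle 52}.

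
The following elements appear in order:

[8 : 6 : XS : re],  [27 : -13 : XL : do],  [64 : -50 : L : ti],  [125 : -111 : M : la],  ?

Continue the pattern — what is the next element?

[216 : -202 : S : sol]

First coordinate: 8, 27, 64, 125 → 216 (perfect cubes: 2³, 3³, 4³, …).
Second coordinate: together with the first coordinate always sums to 14; 6, -13, -50, -111 → -202.
Size goes XS, XL, L, M → S (runs backward through clothing sizes XS→XL).
Note: runs backward through the solfège scale do→ti, so re, do, ti, la → sol.
So the next element is [216 : -202 : S : sol].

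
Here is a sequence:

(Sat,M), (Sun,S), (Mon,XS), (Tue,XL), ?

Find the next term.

Day — runs through the weekdays Mon→Sun: Sat, Sun, Mon, Tue → Wed.
Size: runs backward through clothing sizes XS→XL, so M, S, XS, XL → L.
Putting it together: (Wed,L).

(Wed,L)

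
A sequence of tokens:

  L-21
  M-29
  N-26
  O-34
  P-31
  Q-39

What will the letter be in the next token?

Letter: L, M, N, O, P, Q → R (letters move forward 1 place in the alphabet).

R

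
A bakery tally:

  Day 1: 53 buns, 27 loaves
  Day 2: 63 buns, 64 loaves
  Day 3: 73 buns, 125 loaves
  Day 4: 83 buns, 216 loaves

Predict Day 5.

Buns — +10 each step: 53, 63, 73, 83 → 93.
For the loaves, perfect cubes: 3³, 4³, 5³, …: 27, 64, 125, 216 → 343.
Combining the parts gives 93 buns, 343 loaves.

93 buns, 343 loaves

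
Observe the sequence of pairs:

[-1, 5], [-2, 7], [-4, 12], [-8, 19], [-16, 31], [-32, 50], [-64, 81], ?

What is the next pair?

[-128, 131]

First coordinate: ×2 each step; -1, -2, -4, -8, -16, -32, -64 → -128.
For the second coordinate, each term is the sum of the two before it: 5, 7, 12, 19, 31, 50, 81 → 131.
Putting it together: [-128, 131].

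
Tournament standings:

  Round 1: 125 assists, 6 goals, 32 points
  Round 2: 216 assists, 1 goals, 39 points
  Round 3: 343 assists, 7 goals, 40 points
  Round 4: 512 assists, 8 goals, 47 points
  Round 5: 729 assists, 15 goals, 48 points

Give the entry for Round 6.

Assists goes 125, 216, 343, 512, 729 → 1000 (perfect cubes: 5³, 6³, 7³, …).
Goals: each term is the sum of the two before it, so 6, 1, 7, 8, 15 → 23.
Points: 32, 39, 40, 47, 48 → 55 (alternating steps +7, +1, +7, +1, …).
So the next row is 1000 assists, 23 goals, 55 points.

1000 assists, 23 goals, 55 points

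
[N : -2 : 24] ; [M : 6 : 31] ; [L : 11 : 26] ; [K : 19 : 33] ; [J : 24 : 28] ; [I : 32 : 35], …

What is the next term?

Letter: letters move back 1 place in the alphabet, so N, M, L, K, J, I → H.
Second slot: -2, 6, 11, 19, 24, 32 → 37 (alternating steps +8, +5, +8, +5, …).
Third slot: alternating steps +7, −5, +7, −5, …; 24, 31, 26, 33, 28, 35 → 30.
Combining the parts gives [H : 37 : 30].

[H : 37 : 30]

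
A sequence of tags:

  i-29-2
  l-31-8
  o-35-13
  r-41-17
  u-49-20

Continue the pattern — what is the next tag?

x-59-22

For the letter, letters move forward 3 places in the alphabet: i, l, o, r, u → x.
Second component: differences are 2, 4, 6, … (increasing by 2 each time), so 29, 31, 35, 41, 49 → 59.
Third component — differences are 6, 5, 4, … (decreasing by 1 each time): 2, 8, 13, 17, 20 → 22.
Putting it together: x-59-22.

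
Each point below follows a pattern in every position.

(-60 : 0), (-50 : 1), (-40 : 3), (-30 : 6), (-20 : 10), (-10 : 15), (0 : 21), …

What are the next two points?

(10 : 28), (20 : 36)

For the first slot, +10 each step: -60, -50, -40, -30, -20, -10, 0 → 10 → 20.
Second slot: 0, 1, 3, 6, 10, 15, 21 → 28 → 36 (differences are 1, 2, 3, … (increasing by 1 each time)).
Putting the parts together: (10 : 28) and then (20 : 36).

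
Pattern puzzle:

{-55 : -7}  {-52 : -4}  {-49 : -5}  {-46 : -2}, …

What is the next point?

{-43 : -3}

First entry goes -55, -52, -49, -46 → -43 (+3 each step).
Second entry — alternating steps +3, −1, +3, −1, …: -7, -4, -5, -2 → -3.
Putting it together: {-43 : -3}.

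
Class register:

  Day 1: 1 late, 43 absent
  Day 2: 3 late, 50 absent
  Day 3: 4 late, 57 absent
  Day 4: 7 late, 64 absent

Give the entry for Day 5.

Late: each term is the sum of the two before it, so 1, 3, 4, 7 → 11.
Absent: +7 each step; 43, 50, 57, 64 → 71.
So the next row is 11 late, 71 absent.

11 late, 71 absent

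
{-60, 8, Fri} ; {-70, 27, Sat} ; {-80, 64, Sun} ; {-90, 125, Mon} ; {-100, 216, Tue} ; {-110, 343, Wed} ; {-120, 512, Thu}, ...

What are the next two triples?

For the first value, −10 each step: -60, -70, -80, -90, -100, -110, -120 → -130 → -140.
Second value: 8, 27, 64, 125, 216, 343, 512 → 729 → 1000 (perfect cubes: 2³, 3³, 4³, …).
Day: Fri, Sat, Sun, Mon, Tue, Wed, Thu → Fri → Sat (runs through the weekdays Mon→Sun).
Putting the parts together: {-130, 729, Fri} and then {-140, 1000, Sat}.

{-130, 729, Fri}, {-140, 1000, Sat}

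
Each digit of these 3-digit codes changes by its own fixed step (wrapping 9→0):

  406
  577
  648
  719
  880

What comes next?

For the first digit, +1 each step, mod 10: 4, 5, 6, 7, 8 → 9.
Second digit: −3 each step, mod 10, so 0, 7, 4, 1, 8 → 5.
For the third digit, +1 each step, mod 10: 6, 7, 8, 9, 0 → 1.
Combining the parts gives 951.

951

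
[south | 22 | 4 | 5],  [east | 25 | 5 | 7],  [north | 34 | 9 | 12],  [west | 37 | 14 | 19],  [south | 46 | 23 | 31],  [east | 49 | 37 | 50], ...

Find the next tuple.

Direction: repeats south → east → north → west, so south, east, north, west, south, east → north.
Second coordinate — alternating steps +3, +9, +3, +9, …: 22, 25, 34, 37, 46, 49 → 58.
For the third coordinate, each term is the sum of the two before it: 4, 5, 9, 14, 23, 37 → 60.
Fourth coordinate: 5, 7, 12, 19, 31, 50 → 81 (each term is the sum of the two before it).
Putting it together: [north | 58 | 60 | 81].

[north | 58 | 60 | 81]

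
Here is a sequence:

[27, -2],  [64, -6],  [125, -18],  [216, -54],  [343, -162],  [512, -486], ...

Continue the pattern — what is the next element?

First component: perfect cubes: 3³, 4³, 5³, …; 27, 64, 125, 216, 343, 512 → 729.
Second component: ×3 each step, so -2, -6, -18, -54, -162, -486 → -1458.
Combining the parts gives [729, -1458].

[729, -1458]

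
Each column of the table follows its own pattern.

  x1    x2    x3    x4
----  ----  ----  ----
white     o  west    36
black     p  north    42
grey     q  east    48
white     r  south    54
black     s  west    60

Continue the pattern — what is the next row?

For the column x1, repeats white → black → grey: white, black, grey, white, black → grey.
Column x2 — letters move forward 1 place in the alphabet: o, p, q, r, s → t.
Column x3: repeats west → north → east → south, so west, north, east, south, west → north.
Column x4 goes 36, 42, 48, 54, 60 → 66 (+6 each step).
So the next row is grey  t  north  66.

grey  t  north  66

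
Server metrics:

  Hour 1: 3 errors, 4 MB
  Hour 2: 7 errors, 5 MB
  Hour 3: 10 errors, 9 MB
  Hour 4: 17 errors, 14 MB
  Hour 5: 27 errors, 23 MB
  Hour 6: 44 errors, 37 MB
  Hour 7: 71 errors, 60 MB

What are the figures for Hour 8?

For the errors, each term is the sum of the two before it: 3, 7, 10, 17, 27, 44, 71 → 115.
MB: each term is the sum of the two before it, so 4, 5, 9, 14, 23, 37, 60 → 97.
Combining the parts gives 115 errors, 97 MB.

115 errors, 97 MB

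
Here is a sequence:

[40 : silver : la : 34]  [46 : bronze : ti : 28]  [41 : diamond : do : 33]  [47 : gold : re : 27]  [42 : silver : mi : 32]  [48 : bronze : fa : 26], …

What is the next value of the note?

Note: runs through the solfège scale do→ti, so la, ti, do, re, mi, fa → sol.

sol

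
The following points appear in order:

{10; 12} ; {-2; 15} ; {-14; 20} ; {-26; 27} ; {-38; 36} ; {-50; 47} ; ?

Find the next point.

{-62; 60}

First part — −12 each step: 10, -2, -14, -26, -38, -50 → -62.
Second part — differences are 3, 5, 7, … (increasing by 2 each time): 12, 15, 20, 27, 36, 47 → 60.
Combining the parts gives {-62; 60}.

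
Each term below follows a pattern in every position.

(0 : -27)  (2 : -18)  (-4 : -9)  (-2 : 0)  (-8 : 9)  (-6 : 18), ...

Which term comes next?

(-12 : 27)

First slot: alternating steps +2, −6, +2, −6, …; 0, 2, -4, -2, -8, -6 → -12.
Second slot — +9 each step: -27, -18, -9, 0, 9, 18 → 27.
Putting it together: (-12 : 27).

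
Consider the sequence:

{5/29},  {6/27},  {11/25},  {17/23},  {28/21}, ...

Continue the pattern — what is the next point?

{45/19}

First coordinate: each term is the sum of the two before it, so 5, 6, 11, 17, 28 → 45.
Second coordinate: −2 each step; 29, 27, 25, 23, 21 → 19.
So the next point is {45/19}.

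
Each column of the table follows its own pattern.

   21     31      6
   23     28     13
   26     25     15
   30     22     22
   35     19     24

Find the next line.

First component: differences are 2, 3, 4, … (increasing by 1 each time); 21, 23, 26, 30, 35 → 41.
Second component goes 31, 28, 25, 22, 19 → 16 (−3 each step).
Third component: 6, 13, 15, 22, 24 → 31 (alternating steps +7, +2, +7, +2, …).
So the next line is 41  16  31.

41  16  31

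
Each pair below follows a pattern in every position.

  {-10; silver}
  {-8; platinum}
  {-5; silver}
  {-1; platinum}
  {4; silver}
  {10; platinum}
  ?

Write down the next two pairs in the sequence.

First component goes -10, -8, -5, -1, 4, 10 → 17 → 25 (differences are 2, 3, 4, … (increasing by 1 each time)).
Metal: silver, platinum, silver, platinum, silver, platinum → silver → platinum (alternates silver ↔ platinum).
So the next two pairs are {17; silver} and {25; platinum}.

{17; silver}, {25; platinum}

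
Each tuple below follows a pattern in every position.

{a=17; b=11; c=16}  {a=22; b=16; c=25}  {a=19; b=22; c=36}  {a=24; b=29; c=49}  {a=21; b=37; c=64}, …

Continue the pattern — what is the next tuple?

For the a, alternating steps +5, −3, +5, −3, …: 17, 22, 19, 24, 21 → 26.
B: 11, 16, 22, 29, 37 → 46 (differences are 5, 6, 7, … (increasing by 1 each time)).
For the c, perfect squares: 4², 5², 6², …: 16, 25, 36, 49, 64 → 81.
Combining the parts gives {a=26; b=46; c=81}.

{a=26; b=46; c=81}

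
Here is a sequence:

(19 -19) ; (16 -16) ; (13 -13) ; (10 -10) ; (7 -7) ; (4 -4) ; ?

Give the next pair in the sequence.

(1 -1)

First coordinate: −3 each step; 19, 16, 13, 10, 7, 4 → 1.
Second coordinate: always the negative of the first coordinate, so -19, -16, -13, -10, -7, -4 → -1.
So the next pair is (1 -1).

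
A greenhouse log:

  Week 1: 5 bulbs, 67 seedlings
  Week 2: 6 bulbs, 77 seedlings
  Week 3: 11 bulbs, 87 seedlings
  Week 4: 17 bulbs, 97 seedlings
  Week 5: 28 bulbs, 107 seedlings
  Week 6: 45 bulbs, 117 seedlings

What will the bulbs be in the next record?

73

Bulbs: 5, 6, 11, 17, 28, 45 → 73 (each term is the sum of the two before it).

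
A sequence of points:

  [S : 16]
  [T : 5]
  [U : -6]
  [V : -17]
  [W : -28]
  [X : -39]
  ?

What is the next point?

[Y : -50]

For the letter, letters move forward 1 place in the alphabet: S, T, U, V, W, X → Y.
Second entry goes 16, 5, -6, -17, -28, -39 → -50 (−11 each step).
So the next point is [Y : -50].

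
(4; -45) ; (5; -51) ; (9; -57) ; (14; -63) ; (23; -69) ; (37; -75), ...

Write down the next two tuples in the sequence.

First coordinate: each term is the sum of the two before it; 4, 5, 9, 14, 23, 37 → 60 → 97.
Second coordinate: -45, -51, -57, -63, -69, -75 → -81 → -87 (−6 each step).
So the next two tuples are (60; -81) and (97; -87).

(60; -81), (97; -87)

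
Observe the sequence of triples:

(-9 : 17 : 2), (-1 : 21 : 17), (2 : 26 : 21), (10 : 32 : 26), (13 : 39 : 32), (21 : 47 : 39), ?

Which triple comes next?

First value: alternating steps +8, +3, +8, +3, …; -9, -1, 2, 10, 13, 21 → 24.
Second value: differences are 4, 5, 6, … (increasing by 1 each time), so 17, 21, 26, 32, 39, 47 → 56.
Third value: always the previous value of the second value, so 2, 17, 21, 26, 32, 39 → 47.
Putting it together: (24 : 56 : 47).

(24 : 56 : 47)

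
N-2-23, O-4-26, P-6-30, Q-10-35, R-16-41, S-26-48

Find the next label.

Letter: letters move forward 1 place in the alphabet, so N, O, P, Q, R, S → T.
For the second component, each term is the sum of the two before it: 2, 4, 6, 10, 16, 26 → 42.
Third component goes 23, 26, 30, 35, 41, 48 → 56 (differences are 3, 4, 5, … (increasing by 1 each time)).
Combining the parts gives T-42-56.

T-42-56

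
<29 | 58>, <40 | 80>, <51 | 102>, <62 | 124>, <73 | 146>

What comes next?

For the first slot, +11 each step: 29, 40, 51, 62, 73 → 84.
Second slot goes 58, 80, 102, 124, 146 → 168 (always 2 × the first slot).
So the next element is <84 | 168>.

<84 | 168>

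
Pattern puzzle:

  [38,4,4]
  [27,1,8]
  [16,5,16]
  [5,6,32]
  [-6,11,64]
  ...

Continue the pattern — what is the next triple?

First entry goes 38, 27, 16, 5, -6 → -17 (−11 each step).
Second entry: 4, 1, 5, 6, 11 → 17 (each term is the sum of the two before it).
Third entry goes 4, 8, 16, 32, 64 → 128 (×2 each step).
Combining the parts gives [-17,17,128].

[-17,17,128]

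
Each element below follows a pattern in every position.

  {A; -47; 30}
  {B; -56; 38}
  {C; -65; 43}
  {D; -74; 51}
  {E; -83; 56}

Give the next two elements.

{F; -92; 64}, {G; -101; 69}

Letter — letters move forward 1 place in the alphabet: A, B, C, D, E → F → G.
Second slot: -47, -56, -65, -74, -83 → -92 → -101 (−9 each step).
Third slot goes 30, 38, 43, 51, 56 → 64 → 69 (alternating steps +8, +5, +8, +5, …).
So the next two elements are {F; -92; 64} and {G; -101; 69}.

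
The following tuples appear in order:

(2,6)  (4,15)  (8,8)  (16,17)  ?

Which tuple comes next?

First value: ×2 each step, so 2, 4, 8, 16 → 32.
Second value: alternating steps +9, −7, +9, −7, …, so 6, 15, 8, 17 → 10.
Putting it together: (32,10).

(32,10)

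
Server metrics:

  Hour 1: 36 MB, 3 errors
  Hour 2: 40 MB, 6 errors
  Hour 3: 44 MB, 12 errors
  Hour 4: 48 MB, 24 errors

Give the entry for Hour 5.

52 MB, 48 errors

MB: +4 each step, so 36, 40, 44, 48 → 52.
Errors: 3, 6, 12, 24 → 48 (×2 each step).
Putting it together: 52 MB, 48 errors.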